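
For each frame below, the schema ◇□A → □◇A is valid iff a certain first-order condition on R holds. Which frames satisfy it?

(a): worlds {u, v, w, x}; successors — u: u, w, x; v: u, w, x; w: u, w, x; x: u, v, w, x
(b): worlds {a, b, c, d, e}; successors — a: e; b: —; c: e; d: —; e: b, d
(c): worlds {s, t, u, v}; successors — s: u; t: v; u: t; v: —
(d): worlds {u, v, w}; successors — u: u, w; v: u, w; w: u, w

(a), (d)

Frame correspondent (Sahlqvist): ∀x ∀y ∀z (Rxy ∧ Rxz → ∃w (Ryw ∧ Rzw)) — i.e. convergence.
(a): ✓.
(b): fails — Red and Red but d and d have no common successor.
(c): fails — Rtv and Rtv but v and v have no common successor.
(d): ✓.
Valid on: (a), (d).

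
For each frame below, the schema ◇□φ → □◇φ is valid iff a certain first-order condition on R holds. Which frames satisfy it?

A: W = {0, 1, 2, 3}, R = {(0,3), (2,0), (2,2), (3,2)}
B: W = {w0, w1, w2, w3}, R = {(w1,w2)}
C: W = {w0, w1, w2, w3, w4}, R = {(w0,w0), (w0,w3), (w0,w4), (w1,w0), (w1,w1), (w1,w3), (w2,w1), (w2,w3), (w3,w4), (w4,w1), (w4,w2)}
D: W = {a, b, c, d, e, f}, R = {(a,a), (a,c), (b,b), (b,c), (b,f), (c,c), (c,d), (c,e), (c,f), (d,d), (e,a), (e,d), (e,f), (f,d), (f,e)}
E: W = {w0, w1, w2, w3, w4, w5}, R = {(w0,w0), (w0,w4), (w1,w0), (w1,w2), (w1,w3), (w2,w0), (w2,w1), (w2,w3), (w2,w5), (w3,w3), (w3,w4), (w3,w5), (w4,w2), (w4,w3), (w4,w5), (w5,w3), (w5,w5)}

none

Frame correspondent (Sahlqvist): ∀x ∀y ∀z (Rxy ∧ Rxz → ∃w (Ryw ∧ Rzw)) — i.e. convergence.
A: fails — R22 and R20 but 2 and 0 have no common successor.
B: fails — Rw1w2 and Rw1w2 but w2 and w2 have no common successor.
C: fails — Rw0w4 and Rw0w0 but w4 and w0 have no common successor.
D: fails — Rbf and Rbb but f and b have no common successor.
E: fails — Rw0w4 and Rw0w0 but w4 and w0 have no common successor.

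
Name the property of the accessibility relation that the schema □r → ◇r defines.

seriality: ∀x ∃y Rxy

Suppose □r→◇r is valid. At any x set V(r)=W. Then □r at x, so ◇r at x, so x has a successor.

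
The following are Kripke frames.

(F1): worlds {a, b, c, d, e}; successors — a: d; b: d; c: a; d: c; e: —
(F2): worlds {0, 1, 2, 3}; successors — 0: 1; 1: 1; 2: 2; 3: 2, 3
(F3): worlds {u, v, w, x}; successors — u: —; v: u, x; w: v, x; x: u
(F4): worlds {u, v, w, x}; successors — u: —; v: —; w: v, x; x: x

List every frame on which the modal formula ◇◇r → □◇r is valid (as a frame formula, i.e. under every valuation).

(F1)

This is the axiom for a generalized confluence (Geach) condition; its first-order frame correspondent is ∀x ∀y ∀z ((xR²y ∧ xRz) → ∃w (y = w ∧ zRw)).
(F1): holds.
(F2): fails — 3R²3, 3R2 but no w with 3=w and 2Rw.
(F3): fails — vR²u, vRu but no t with u=t and uRt.
(F4): fails — wR²x, wRv but no t with x=t and vRt.
Valid on: (F1).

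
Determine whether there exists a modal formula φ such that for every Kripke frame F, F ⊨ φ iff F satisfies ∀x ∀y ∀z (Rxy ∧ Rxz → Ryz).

Yes: it is the Euclidean property, defined by the 5 schema ◇q → □◇q.
Suppose ◇q→□◇q is valid. Take Rxy, Rxz and set V(q)={y}. Then ◇q at x, so □◇q at x, so ◇q at z, so some w with Rzw has q; w=y, i.e. Rzy. By symmetry of the argument, Ryz.

Yes, by ◇q → □◇q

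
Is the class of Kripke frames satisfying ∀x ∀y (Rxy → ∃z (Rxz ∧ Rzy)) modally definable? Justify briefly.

This is a Sahlqvist condition; the C4 axiom □□q → □q defines it.

Definable; □□q → □q defines it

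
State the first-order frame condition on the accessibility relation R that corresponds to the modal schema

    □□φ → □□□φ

∀x ∀z (xR³z → ∃w (xR²w ∧ z = w))

This is a Sahlqvist (Geach-type) schema ◇^0□^2φ → □^3◇^0φ.
First-order correspondent: ∀x ∀z (xR³z → ∃w (xR²w ∧ z = w)).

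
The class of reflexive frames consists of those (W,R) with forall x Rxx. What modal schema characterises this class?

□r → r

The condition is reflexivity. The T schema □r → r defines it.
Suppose □r→r is valid. At any x set V(r)={w : Rxw}. Then □r holds at x, so r holds at x, i.e. Rxx.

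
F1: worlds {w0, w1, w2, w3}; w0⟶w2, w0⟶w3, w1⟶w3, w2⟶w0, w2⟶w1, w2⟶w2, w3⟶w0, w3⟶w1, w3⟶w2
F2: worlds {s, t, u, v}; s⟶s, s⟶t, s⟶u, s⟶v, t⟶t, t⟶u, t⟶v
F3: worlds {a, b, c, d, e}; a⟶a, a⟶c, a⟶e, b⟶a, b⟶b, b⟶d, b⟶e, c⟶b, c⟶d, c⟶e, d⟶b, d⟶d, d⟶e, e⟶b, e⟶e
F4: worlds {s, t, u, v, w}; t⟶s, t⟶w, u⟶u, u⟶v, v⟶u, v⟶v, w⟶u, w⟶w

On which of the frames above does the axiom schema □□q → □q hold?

The schema corresponds to density: ∀x ∀y (Rxy → ∃z (Rxz ∧ Rzy)).
F1: fails — Rw1w3 but no z with Rw1z and Rzw3.
F2: holds.
F3: holds.
F4: fails — Rts but no z with Rtz and Rzs.
Valid on: F2, F3.

F2, F3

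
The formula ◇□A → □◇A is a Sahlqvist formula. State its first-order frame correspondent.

Suppose ◇□A→□◇A is valid. Take Rxy, Rxz and set V(A)={w : Ryw}. Then □A at y so ◇□A at x, so □◇A at x, so ◇A at z, giving w with Rzw and Ryw.

convergence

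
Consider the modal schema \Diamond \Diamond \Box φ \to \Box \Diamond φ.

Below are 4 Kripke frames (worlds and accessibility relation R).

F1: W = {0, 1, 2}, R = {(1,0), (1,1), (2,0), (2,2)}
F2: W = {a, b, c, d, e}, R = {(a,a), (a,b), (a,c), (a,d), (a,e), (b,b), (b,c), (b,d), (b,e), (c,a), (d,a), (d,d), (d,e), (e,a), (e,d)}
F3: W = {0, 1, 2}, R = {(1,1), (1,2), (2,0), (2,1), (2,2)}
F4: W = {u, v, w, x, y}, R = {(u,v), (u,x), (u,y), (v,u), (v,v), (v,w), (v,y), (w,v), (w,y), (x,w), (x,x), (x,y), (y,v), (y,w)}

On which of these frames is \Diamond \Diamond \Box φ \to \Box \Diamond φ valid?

This is the axiom for a generalized confluence (Geach) condition; its first-order frame correspondent is \forall x \forall y \forall z ((x R^2 y \wedge xRz) \to \exists w (yRw \wedge zRw)).
F1: fails — 1R²0, 1R0 but no w with 0Rw and 0Rw.
F2: fails — aR²b, aRc but no w with bRw and cRw.
F3: fails — 1R²0, 1R1 but no w with 0Rw and 1Rw.
F4: holds.
Valid on: F4.

F4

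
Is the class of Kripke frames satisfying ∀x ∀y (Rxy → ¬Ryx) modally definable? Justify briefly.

Not definable by any modal formula

Modal frame validity is preserved under surjective bounded morphisms.
The 5-cycle (worlds w0,w1,w2,w3,w4 with w0→w1→w2→w3→w4→w0) is asymmetric. Mapping every world to a single reflexive point • is a surjective bounded morphism, and the reflexive point is not asymmetric (R•• but asymmetry requires ¬R••).
Hence asymmetry is not modally definable.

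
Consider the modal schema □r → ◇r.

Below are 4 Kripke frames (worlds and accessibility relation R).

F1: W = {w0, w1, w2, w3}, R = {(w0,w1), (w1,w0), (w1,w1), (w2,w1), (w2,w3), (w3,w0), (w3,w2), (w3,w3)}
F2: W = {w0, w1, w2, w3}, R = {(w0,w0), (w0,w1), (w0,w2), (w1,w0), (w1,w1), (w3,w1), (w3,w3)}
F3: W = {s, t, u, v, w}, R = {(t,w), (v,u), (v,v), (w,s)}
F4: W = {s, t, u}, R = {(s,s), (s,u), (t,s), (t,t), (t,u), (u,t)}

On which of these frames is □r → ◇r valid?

The schema corresponds to seriality: ∀x ∃y Rxy.
F1: ✓.
F2: fails — world w2 has no successor.
F3: fails — world s has no successor.
F4: ✓.
Valid on: F1, F4.

F1, F4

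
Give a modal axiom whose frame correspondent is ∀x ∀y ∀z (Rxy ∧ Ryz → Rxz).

□ψ → □□ψ

This is transitivity; the standard corresponding axiom is 4: □ψ → □□ψ.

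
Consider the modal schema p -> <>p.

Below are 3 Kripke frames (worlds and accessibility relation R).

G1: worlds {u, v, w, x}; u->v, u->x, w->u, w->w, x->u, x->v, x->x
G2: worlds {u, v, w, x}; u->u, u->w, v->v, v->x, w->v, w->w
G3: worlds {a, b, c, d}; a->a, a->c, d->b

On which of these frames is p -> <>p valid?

none

The schema corresponds to reflexivity: forall x Rxx.
G1: fails — world u does not see itself.
G2: fails — world x does not see itself.
G3: fails — world b does not see itself.
Valid on no frame.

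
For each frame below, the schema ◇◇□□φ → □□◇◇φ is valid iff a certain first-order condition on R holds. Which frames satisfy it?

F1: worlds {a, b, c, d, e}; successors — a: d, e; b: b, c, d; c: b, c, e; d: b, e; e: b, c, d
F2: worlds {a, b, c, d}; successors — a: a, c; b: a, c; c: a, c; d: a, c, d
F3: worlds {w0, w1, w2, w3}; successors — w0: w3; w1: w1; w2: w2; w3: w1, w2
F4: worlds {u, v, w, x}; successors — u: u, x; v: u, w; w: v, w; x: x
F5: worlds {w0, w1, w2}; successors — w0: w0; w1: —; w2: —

F1, F2, F5

Frame correspondent (Sahlqvist): ∀x ∀y ∀z ((xR²y ∧ xR²z) → ∃w (yR²w ∧ zR²w)) — i.e. a generalized confluence (Geach) condition.
F1: holds.
F2: holds.
F3: fails — w0R²w1, w0R²w2 but no w with w1R²w and w2R²w.
F4: fails — vR²w, vR²x but no t with wR²t and xR²t.
F5: holds.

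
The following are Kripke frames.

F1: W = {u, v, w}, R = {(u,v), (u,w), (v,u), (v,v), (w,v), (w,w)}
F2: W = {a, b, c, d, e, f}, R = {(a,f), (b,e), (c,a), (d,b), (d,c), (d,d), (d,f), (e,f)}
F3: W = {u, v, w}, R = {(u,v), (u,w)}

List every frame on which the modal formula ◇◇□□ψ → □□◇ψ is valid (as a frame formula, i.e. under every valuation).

F1, F3

The schema corresponds to a generalized confluence (Geach) condition: ∀x ∀y ∀z ((xR²y ∧ xR²z) → ∃w (yR²w ∧ zRw)).
F1: condition met.
F2: fails — bR²f, bR²f but no w with fR²w and fRw.
F3: condition met.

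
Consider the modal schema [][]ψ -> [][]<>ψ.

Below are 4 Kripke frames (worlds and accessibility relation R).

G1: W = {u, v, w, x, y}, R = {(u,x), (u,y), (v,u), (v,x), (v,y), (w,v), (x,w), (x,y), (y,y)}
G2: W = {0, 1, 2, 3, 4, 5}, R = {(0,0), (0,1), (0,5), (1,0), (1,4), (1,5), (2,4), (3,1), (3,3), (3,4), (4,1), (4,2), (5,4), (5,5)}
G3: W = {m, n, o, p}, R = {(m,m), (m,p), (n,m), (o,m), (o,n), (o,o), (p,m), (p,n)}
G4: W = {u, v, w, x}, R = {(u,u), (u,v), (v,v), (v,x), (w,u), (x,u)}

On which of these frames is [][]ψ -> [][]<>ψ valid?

The schema corresponds to a generalized confluence (Geach) condition: forall x forall z (x R^2 z -> exists w (x R^2 w & zRw)).
G1: fails — uR²w but no t with uR²t and wRt.
G2: fails — 2R²1 but no w with 2R²w and 1Rw.
G3: holds.
G4: holds.

G3, G4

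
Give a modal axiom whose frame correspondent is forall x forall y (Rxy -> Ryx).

This is symmetry; the standard corresponding axiom is B: s → □◇s.
Suppose s→□◇s is valid. Take Rxy and set V(s)={x}. Then s at x, so □◇s at x, so ◇s at y, so some z with Ryz has s; z=x, i.e. Ryx.

s → □◇s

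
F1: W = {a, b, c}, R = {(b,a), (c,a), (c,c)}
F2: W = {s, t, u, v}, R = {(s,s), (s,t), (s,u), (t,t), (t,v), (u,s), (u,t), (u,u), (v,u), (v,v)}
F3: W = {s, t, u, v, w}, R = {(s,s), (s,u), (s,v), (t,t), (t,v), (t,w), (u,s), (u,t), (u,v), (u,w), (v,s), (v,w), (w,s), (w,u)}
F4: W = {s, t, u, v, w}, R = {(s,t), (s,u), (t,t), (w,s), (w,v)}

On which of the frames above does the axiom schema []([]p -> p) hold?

F2

Frame correspondent (Sahlqvist): forall x forall y (Rxy -> Ryy) — i.e. shift-reflexivity.
F1: fails — Rca but not Raa.
F2: condition met.
F3: fails — Ruv but not Rvv.
F4: fails — Rwv but not Rvv.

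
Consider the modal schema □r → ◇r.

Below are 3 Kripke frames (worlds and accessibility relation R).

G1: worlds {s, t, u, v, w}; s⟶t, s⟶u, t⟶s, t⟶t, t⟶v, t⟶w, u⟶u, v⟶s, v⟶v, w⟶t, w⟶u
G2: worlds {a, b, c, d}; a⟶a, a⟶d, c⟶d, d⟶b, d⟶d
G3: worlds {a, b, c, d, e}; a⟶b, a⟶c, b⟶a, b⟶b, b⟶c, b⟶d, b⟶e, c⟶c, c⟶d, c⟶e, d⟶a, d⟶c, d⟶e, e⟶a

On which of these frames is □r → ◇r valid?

G1, G3

Frame correspondent (Sahlqvist): ∀x ∃y Rxy — i.e. seriality.
G1: ✓.
G2: fails — world b has no successor.
G3: ✓.
Valid on: G1, G3.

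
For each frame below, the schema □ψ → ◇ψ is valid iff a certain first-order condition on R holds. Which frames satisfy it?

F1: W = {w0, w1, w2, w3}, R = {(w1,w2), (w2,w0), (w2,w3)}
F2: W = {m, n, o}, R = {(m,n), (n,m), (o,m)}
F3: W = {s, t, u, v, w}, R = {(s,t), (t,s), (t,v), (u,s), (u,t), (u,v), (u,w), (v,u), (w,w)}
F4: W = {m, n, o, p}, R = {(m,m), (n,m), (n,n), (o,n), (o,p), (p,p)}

F2, F3, F4

Frame correspondent (Sahlqvist): ∀x ∃y Rxy — i.e. seriality.
F1: fails — world w0 has no successor.
F2: satisfies the condition.
F3: satisfies the condition.
F4: satisfies the condition.
Valid on: F2, F3, F4.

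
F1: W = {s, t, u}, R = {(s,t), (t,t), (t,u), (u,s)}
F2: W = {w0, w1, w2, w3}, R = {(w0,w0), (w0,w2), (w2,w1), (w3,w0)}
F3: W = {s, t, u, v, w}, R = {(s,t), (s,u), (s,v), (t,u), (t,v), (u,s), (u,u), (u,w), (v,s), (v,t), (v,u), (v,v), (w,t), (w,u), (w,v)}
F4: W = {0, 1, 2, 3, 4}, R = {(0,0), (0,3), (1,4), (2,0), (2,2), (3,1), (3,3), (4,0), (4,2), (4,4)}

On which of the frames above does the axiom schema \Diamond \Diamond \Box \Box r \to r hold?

F3

This is the axiom for a generalized confluence (Geach) condition; its first-order frame correspondent is \forall x \forall y (x R^2 y \to \exists w (y R^2 w \wedge x = w)).
F1: fails — sR²u but no w with uR²w and s=w.
F2: fails — w0R²w1 but no w with w1R²w and w0=w.
F3: condition met.
F4: fails — 0R²3 but no w with 3R²w and 0=w.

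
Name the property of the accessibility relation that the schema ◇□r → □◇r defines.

This schema is the .2 axiom.
Its frame correspondent is convergence — ∀x ∀y ∀z (Rxy ∧ Rxz → ∃w (Ryw ∧ Rzw)).

Convergence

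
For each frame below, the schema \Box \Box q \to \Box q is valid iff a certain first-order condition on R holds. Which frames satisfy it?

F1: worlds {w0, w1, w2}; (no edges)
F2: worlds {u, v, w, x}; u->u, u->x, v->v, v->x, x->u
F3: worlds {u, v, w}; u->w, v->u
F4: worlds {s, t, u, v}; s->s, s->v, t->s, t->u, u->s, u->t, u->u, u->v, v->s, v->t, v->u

Frame correspondent (Sahlqvist): \forall x \forall y (Rxy \to \exists z (Rxz \wedge Rzy)) — i.e. density.
F1: satisfies the condition.
F2: satisfies the condition.
F3: fails — Rvu but no z with Rvz and Rzu.
F4: satisfies the condition.
Valid on: F1, F2, F4.

F1, F2, F4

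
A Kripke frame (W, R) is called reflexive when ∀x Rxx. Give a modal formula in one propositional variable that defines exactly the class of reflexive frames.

□s → s

A defining formula is □s → s (the T axiom).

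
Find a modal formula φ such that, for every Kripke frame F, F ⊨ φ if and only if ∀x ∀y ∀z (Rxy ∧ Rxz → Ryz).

The condition is the Euclidean property. The 5 schema ◇s → □◇s defines it.

◇s → □◇s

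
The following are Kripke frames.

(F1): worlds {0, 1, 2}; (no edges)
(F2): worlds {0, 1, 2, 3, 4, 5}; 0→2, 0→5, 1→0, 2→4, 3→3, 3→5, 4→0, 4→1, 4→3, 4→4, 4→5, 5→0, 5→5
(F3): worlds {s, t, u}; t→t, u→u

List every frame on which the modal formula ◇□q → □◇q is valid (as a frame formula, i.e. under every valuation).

This is the axiom for convergence; its first-order frame correspondent is ∀x ∀y ∀z (Rxy ∧ Rxz → ∃w (Ryw ∧ Rzw)).
(F1): holds.
(F2): fails — R02 and R05 but 2 and 5 have no common successor.
(F3): holds.

(F1), (F3)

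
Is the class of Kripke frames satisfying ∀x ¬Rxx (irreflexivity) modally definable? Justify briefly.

Not modally definable

If a class were modally definable it would be closed under surjective bounded morphisms (Goldblatt–Thomason).
The 5-cycle (worlds a,b,c,d,e with a→b→c→d→e→a) is irreflexive, and the map sending every world to a single reflexive point • is a surjective bounded morphism (forth: every edge maps to (•,•); back: every world has a successor). So any modal formula valid on the 5-cycle is also valid on the reflexive point, which is not irreflexive.
So no modal formula (or set of formulas) defines exactly the irreflexive frames.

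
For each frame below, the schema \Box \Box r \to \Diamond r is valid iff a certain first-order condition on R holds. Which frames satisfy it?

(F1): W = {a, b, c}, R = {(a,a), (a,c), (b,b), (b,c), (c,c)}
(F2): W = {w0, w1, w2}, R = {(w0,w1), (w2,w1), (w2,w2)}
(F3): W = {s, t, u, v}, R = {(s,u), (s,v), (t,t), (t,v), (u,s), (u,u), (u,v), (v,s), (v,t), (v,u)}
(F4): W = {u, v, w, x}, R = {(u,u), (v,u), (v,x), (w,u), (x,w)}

The schema corresponds to a generalized confluence (Geach) condition: \forall x \exists w (x R^2 w \wedge xRw).
(F1): ✓.
(F2): fails — at w0 but no w with w0R²w and w0Rw.
(F3): ✓.
(F4): fails — at x but no t with xR²t and xRt.
Valid on: (F1), (F3).

(F1), (F3)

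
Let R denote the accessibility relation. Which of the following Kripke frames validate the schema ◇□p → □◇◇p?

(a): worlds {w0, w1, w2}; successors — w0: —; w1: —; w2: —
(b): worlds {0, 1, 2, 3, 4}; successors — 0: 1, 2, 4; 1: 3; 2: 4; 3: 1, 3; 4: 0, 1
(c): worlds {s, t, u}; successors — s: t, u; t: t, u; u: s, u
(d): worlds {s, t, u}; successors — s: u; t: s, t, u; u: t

(a), (c)

This is the axiom for a generalized confluence (Geach) condition; its first-order frame correspondent is ∀x ∀y ∀z ((xRy ∧ xRz) → ∃w (yRw ∧ zR²w)).
(a): condition met.
(b): fails — 0R1, 0R2 but no w with 1Rw and 2R²w.
(c): condition met.
(d): fails — tRs, tRs but no w with sRw and sR²w.
Valid on: (a), (c).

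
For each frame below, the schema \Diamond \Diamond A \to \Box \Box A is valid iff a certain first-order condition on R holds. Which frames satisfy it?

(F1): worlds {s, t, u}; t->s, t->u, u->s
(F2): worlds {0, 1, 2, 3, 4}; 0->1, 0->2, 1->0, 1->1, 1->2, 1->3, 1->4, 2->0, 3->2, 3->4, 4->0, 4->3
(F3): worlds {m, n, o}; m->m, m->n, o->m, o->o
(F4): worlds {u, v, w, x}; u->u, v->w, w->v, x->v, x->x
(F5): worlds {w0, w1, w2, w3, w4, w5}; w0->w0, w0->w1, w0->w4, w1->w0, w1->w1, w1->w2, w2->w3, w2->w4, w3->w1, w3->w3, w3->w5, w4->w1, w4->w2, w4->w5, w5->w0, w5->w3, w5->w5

(F1)

This is the axiom for a generalized confluence (Geach) condition; its first-order frame correspondent is \forall x \forall y \forall z ((x R^2 y \wedge x R^2 z) \to \exists w (y = w \wedge z = w)).
(F1): condition met.
(F2): fails — 0R²0, 0R²1 but 0 ≠ 1.
(F3): fails — mR²m, mR²n but m ≠ n.
(F4): fails — xR²v, xR²w but v ≠ w.
(F5): fails — w0R²w0, w0R²w1 but w0 ≠ w1.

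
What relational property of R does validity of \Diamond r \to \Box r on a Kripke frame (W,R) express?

partial functionality: \forall x \forall y \forall z (Rxy \wedge Rxz \to y = z)

Suppose ◇r→□r is valid. Take Rxy, Rxz and set V(r)={y}. Then ◇r at x, so □r at x, so r at z, i.e. z=y.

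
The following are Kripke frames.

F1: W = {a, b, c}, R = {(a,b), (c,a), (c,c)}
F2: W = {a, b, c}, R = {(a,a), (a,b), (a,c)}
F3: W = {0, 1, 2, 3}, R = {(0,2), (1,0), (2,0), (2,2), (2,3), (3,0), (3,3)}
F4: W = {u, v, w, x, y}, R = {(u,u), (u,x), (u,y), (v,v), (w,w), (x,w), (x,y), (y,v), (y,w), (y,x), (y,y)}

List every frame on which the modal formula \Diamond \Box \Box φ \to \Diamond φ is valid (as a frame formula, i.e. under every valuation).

F3, F4

Frame correspondent (Sahlqvist): \forall x \forall y (xRy \to \exists w (y R^2 w \wedge xRw)) — i.e. a generalized confluence (Geach) condition.
F1: fails — aRb but no w with bR²w and aRw.
F2: fails — aRb but no w with bR²w and aRw.
F3: ✓.
F4: ✓.
Valid on: F3, F4.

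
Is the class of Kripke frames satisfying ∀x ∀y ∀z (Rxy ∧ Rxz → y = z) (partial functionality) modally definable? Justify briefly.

The condition is partial functionality. A defining modal formula is ◇r → □r.
Suppose ◇r→□r is valid. Take Rxy, Rxz and set V(r)={y}. Then ◇r at x, so □r at x, so r at z, i.e. z=y.

Yes, by ◇r → □r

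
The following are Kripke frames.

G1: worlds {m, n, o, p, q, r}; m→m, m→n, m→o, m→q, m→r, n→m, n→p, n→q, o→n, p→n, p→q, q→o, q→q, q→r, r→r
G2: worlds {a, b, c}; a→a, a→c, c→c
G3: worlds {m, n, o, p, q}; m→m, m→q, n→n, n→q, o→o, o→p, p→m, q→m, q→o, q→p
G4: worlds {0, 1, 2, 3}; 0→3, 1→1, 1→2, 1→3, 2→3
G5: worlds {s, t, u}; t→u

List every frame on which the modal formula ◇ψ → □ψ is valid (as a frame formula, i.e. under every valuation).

G5

Frame correspondent (Sahlqvist): ∀x ∀y ∀z (Rxy ∧ Rxz → y = z) — i.e. partial functionality.
G1: fails — m sees both m and n.
G2: fails — a sees both a and c.
G3: fails — m sees both m and q.
G4: fails — 1 sees both 1 and 2.
G5: holds.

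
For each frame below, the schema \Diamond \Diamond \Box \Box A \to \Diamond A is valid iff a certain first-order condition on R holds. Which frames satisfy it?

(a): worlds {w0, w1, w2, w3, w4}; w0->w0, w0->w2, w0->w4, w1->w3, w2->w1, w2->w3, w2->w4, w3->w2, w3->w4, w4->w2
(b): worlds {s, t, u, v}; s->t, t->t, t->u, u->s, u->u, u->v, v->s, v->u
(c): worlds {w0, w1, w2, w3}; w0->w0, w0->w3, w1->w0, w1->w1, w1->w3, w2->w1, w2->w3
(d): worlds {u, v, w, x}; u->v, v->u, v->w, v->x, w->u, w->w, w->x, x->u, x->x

This is the axiom for a generalized confluence (Geach) condition; its first-order frame correspondent is \forall x \forall y (x R^2 y \to \exists w (y R^2 w \wedge xRw)).
(a): fails — w4R²w4 but no w with w4R²w and w4Rw.
(b): holds.
(c): fails — w0R²w3 but no w with w3R²w and w0Rw.
(d): fails — uR²u but no t with uR²t and uRt.

(b)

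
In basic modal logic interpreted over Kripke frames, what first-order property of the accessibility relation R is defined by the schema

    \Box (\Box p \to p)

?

Suppose □(□p→p) is valid. Take Rxy and set V(p)={w : Ryw}. Then at y, □p holds; since □(□p→p) at x, □p→p at y, so p at y, i.e. Ryy.
The converse is a direct semantic check.
Frame condition: \forall x \forall y (Rxy \to Ryy).

shift-reflexivity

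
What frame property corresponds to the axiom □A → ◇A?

Suppose □A→◇A is valid. At any x set V(A)=W. Then □A at x, so ◇A at x, so x has a successor.

seriality: ∀x ∃y Rxy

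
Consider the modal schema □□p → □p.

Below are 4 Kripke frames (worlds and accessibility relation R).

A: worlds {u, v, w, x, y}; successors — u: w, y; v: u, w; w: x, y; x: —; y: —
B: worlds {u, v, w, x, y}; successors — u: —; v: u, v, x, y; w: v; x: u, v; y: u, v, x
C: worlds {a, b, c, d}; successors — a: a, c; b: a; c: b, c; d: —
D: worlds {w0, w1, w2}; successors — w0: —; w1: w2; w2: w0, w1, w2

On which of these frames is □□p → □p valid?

B, C, D

The schema corresponds to density: ∀x ∀y (Rxy → ∃z (Rxz ∧ Rzy)).
A: fails — Ruw but no z with Ruz and Rzw.
B: satisfies the condition.
C: satisfies the condition.
D: satisfies the condition.
Valid on: B, C, D.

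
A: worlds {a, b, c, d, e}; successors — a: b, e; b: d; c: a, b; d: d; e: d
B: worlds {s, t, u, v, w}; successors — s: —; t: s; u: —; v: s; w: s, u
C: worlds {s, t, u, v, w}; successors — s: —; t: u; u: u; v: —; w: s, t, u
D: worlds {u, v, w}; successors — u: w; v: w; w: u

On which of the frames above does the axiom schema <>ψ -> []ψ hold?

This is the axiom for partial functionality; its first-order frame correspondent is forall x forall y forall z (Rxy & Rxz -> y = z).
A: fails — a sees both b and e.
B: fails — w sees both s and u.
C: fails — w sees both s and t.
D: condition met.

D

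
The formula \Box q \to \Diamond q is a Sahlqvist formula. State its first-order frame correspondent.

Suppose □q→◇q is valid. At any x set V(q)=W. Then □q at x, so ◇q at x, so x has a successor.

Seriality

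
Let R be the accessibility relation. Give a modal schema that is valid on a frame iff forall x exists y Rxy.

A defining formula is □q → ◇q (the D axiom).

□q → ◇q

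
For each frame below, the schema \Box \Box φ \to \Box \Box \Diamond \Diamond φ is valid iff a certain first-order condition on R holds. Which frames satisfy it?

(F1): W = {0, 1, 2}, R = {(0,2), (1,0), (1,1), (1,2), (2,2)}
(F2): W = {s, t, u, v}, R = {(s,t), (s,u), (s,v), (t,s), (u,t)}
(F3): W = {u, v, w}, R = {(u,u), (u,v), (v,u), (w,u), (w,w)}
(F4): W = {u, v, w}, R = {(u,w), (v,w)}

(F1), (F3), (F4)

Frame correspondent (Sahlqvist): \forall x \forall z (x R^2 z \to \exists w (x R^2 w \wedge z R^2 w)) — i.e. a generalized confluence (Geach) condition.
(F1): holds.
(F2): fails — tR²u but no w with tR²w and uR²w.
(F3): holds.
(F4): holds.
Valid on: (F1), (F3), (F4).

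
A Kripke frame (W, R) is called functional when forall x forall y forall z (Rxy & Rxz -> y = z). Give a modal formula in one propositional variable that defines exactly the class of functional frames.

The condition is partial functionality. The CD schema ◇s → □s defines it.
Suppose ◇s→□s is valid. Take Rxy, Rxz and set V(s)={y}. Then ◇s at x, so □s at x, so s at z, i.e. z=y.

◇s → □s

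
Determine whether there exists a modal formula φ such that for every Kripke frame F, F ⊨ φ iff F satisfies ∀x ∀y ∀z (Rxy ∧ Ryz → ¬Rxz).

If a class were modally definable it would be closed under surjective bounded morphisms (Goldblatt–Thomason).
The 5-cycle (worlds w0,w1,w2,w3,w4 with w0→w1→w2→w3→w4→w0) is intransitive. Mapping every world to a single reflexive point • is a surjective bounded morphism; the reflexive point is not intransitive (R••∧R•• but R••).
So the class is not modally definable.

Not definable by any modal formula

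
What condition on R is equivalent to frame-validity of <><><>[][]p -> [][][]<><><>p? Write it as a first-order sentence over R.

This is a Sahlqvist (Geach-type) schema ◇^3□^2p → □^3◇^3p.
First-order correspondent: forall x forall y forall z ((x R^3 y & x R^3 z) -> exists w (y R^2 w & z R^3 w)).

forall x forall y forall z ((x R^3 y & x R^3 z) -> exists w (y R^2 w & z R^3 w))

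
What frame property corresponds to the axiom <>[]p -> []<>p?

convergence

Suppose ◇□p→□◇p is valid. Take Rxy, Rxz and set V(p)={w : Ryw}. Then □p at y so ◇□p at x, so □◇p at x, so ◇p at z, giving w with Rzw and Ryw.
Conversely, any frame satisfying forall x forall y forall z (Rxy & Rxz -> exists w (Ryw & Rzw)) validates the schema.
Frame condition: forall x forall y forall z (Rxy & Rxz -> exists w (Ryw & Rzw)).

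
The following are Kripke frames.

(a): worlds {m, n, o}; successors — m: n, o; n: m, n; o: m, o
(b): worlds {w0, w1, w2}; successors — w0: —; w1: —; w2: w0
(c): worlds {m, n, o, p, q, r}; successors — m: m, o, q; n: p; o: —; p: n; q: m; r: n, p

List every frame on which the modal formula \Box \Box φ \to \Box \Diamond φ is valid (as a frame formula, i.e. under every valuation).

The schema corresponds to a generalized confluence (Geach) condition: \forall x \forall z (xRz \to \exists w (x R^2 w \wedge zRw)).
(a): ✓.
(b): fails — w2Rw0 but no w with w2R²w and w0Rw.
(c): fails — mRo but no w with mR²w and oRw.
Valid on: (a).

(a)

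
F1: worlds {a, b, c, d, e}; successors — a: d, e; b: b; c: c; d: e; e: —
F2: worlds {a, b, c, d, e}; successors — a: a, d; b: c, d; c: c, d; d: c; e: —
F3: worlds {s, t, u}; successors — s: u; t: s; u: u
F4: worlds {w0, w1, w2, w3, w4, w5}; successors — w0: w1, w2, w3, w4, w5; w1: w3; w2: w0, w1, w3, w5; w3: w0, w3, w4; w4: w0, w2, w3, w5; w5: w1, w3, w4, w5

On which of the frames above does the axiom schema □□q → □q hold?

F2, F4

Frame correspondent (Sahlqvist): ∀x ∀y (Rxy → ∃z (Rxz ∧ Rzy)) — i.e. density.
F1: fails — Rde but no z with Rdz and Rze.
F2: satisfies the condition.
F3: fails — Rts but no z with Rtz and Rzs.
F4: satisfies the condition.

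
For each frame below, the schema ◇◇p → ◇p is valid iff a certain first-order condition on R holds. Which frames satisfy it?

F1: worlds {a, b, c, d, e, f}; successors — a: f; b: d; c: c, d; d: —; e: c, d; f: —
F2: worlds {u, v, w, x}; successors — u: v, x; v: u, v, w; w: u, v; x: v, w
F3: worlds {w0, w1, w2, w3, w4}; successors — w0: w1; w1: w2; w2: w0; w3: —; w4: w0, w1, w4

F1

This is the axiom for transitivity; its first-order frame correspondent is ∀x ∀y ∀z (Rxy ∧ Ryz → Rxz).
F1: condition met.
F2: fails — Ruv and Rvw but not Ruw.
F3: fails — Rw1w2 and Rw2w0 but not Rw1w0.
Valid on: F1.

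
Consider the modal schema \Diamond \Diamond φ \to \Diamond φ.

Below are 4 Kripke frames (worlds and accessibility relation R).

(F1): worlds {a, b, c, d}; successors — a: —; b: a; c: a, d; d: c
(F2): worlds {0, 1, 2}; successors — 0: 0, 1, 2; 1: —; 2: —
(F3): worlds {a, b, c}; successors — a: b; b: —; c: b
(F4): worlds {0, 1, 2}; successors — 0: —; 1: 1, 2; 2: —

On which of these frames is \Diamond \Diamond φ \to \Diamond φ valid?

(F2), (F3), (F4)

The schema corresponds to transitivity: \forall x \forall y \forall z (Rxy \wedge Ryz \to Rxz).
(F1): fails — Rcd and Rdc but not Rcc.
(F2): holds.
(F3): holds.
(F4): holds.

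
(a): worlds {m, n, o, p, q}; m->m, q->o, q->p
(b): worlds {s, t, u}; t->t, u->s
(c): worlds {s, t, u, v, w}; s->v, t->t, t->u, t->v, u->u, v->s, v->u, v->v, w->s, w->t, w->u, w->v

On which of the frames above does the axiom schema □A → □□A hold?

Frame correspondent (Sahlqvist): ∀x ∀y ∀z (Rxy ∧ Ryz → Rxz) — i.e. transitivity.
(a): satisfies the condition.
(b): satisfies the condition.
(c): fails — Rtv and Rvs but not Rts.
Valid on: (a), (b).

(a), (b)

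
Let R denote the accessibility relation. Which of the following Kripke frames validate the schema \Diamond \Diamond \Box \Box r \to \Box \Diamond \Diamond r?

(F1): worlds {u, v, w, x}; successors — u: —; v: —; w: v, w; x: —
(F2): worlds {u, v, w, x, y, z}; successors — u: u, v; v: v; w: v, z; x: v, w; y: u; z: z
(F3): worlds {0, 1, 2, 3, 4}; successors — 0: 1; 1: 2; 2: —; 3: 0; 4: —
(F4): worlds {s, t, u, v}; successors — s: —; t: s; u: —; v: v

(F4)

Frame correspondent (Sahlqvist): \forall x \forall y \forall z ((x R^2 y \wedge xRz) \to \exists w (y R^2 w \wedge z R^2 w)) — i.e. a generalized confluence (Geach) condition.
(F1): fails — wR²v, wRv but no t with vR²t and vR²t.
(F2): fails — wR²v, wRz but no t with vR²t and zR²t.
(F3): fails — 0R²2, 0R1 but no w with 2R²w and 1R²w.
(F4): ✓.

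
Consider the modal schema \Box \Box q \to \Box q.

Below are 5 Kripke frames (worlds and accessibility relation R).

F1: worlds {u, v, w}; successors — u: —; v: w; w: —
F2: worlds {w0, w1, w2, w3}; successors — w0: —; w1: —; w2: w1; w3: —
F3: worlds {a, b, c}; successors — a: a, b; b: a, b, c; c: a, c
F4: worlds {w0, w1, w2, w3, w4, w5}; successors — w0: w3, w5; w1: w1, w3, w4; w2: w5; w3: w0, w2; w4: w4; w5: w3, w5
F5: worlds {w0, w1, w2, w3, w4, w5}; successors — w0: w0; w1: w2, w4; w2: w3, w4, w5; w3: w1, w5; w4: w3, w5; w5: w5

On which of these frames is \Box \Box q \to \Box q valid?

F3

This is the axiom for density; its first-order frame correspondent is \forall x \forall y (Rxy \to \exists z (Rxz \wedge Rzy)).
F1: fails — Rvw but no z with Rvz and Rzw.
F2: fails — Rw2w1 but no z with Rw2z and Rzw1.
F3: satisfies the condition.
F4: fails — Rw3w2 but no z with Rw3z and Rzw2.
F5: fails — Rw1w2 but no z with Rw1z and Rzw2.
Valid on: F3.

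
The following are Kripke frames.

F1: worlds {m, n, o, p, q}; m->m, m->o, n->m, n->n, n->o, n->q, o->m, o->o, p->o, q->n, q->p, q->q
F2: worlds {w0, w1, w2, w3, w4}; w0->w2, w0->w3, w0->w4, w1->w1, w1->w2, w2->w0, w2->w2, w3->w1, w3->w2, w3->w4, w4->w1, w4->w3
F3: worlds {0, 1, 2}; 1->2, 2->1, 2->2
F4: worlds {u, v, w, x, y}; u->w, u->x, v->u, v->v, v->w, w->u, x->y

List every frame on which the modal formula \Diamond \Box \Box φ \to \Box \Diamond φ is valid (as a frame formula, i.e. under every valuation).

Frame correspondent (Sahlqvist): \forall x \forall y \forall z ((xRy \wedge xRz) \to \exists w (y R^2 w \wedge zRw)) — i.e. a generalized confluence (Geach) condition.
F1: fails — nRm, nRq but no w with mR²w and qRw.
F2: condition met.
F3: condition met.
F4: fails — uRw, uRw but no t with wR²t and wRt.
Valid on: F2, F3.

F2, F3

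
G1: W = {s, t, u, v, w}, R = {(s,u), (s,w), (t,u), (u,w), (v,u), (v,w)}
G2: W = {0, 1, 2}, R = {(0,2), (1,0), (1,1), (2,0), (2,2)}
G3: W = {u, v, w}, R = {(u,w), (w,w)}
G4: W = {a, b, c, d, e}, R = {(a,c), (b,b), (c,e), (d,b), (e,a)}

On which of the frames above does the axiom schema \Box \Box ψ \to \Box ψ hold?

Frame correspondent (Sahlqvist): \forall x \forall y (Rxy \to \exists z (Rxz \wedge Rzy)) — i.e. density.
G1: fails — Ruw but no z with Ruz and Rzw.
G2: condition met.
G3: condition met.
G4: fails — Rea but no z with Rez and Rza.
Valid on: G2, G3.

G2, G3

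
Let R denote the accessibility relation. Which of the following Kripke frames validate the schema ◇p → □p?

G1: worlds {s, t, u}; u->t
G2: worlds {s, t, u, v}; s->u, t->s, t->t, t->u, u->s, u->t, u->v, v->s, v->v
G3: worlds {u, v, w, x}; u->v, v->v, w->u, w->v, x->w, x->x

G1

This is the axiom for partial functionality; its first-order frame correspondent is ∀x ∀y ∀z (Rxy ∧ Rxz → y = z).
G1: ✓.
G2: fails — t sees both s and t.
G3: fails — w sees both u and v.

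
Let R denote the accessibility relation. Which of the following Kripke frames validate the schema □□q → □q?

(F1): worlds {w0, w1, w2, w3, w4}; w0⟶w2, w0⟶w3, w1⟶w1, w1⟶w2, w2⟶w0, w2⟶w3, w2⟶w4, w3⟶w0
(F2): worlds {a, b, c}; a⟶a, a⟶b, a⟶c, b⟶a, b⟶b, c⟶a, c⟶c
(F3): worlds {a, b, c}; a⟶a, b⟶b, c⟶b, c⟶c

Frame correspondent (Sahlqvist): ∀x ∀y (Rxy → ∃z (Rxz ∧ Rzy)) — i.e. density.
(F1): fails — Rw2w4 but no z with Rw2z and Rzw4.
(F2): condition met.
(F3): condition met.
Valid on: (F2), (F3).

(F2), (F3)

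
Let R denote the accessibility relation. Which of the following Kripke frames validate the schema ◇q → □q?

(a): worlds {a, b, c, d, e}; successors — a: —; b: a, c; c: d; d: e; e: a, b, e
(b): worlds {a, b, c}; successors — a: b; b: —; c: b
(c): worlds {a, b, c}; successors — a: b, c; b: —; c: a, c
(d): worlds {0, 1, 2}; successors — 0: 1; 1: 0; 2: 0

The schema corresponds to partial functionality: ∀x ∀y ∀z (Rxy ∧ Rxz → y = z).
(a): fails — b sees both a and c.
(b): satisfies the condition.
(c): fails — a sees both b and c.
(d): satisfies the condition.

(b), (d)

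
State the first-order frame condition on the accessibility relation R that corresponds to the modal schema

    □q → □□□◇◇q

This is a Sahlqvist (Geach-type) schema ◇^0□^1q → □^3◇^2q.
First-order correspondent: ∀x ∀z (xR³z → ∃w (xRw ∧ zR²w)).

∀x ∀z (xR³z → ∃w (xRw ∧ zR²w))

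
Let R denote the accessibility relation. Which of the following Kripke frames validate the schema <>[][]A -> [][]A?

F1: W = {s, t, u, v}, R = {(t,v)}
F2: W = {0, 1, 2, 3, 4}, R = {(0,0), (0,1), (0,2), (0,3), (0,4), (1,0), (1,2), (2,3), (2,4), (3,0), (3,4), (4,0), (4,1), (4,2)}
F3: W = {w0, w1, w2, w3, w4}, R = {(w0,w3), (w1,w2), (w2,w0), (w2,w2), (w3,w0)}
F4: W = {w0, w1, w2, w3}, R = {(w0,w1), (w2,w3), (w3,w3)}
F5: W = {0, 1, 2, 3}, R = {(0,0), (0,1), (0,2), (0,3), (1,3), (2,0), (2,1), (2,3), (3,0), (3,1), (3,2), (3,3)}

F1, F4, F5

Frame correspondent (Sahlqvist): forall x forall y forall z ((xRy & x R^2 z) -> exists w (y R^2 w & z = w)) — i.e. a generalized confluence (Geach) condition.
F1: ✓.
F2: fails — 0R2, 0R²3 but no w with 2R²w and 3=w.
F3: fails — w0Rw3, w0R²w0 but no w with w3R²w and w0=w.
F4: ✓.
F5: ✓.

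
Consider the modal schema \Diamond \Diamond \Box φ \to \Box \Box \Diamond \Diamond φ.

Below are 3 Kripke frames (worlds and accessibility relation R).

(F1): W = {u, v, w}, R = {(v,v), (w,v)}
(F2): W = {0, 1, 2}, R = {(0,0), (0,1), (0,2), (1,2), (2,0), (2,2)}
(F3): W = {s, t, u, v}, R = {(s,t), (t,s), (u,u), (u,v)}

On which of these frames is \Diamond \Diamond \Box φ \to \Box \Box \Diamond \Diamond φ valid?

The schema corresponds to a generalized confluence (Geach) condition: \forall x \forall y \forall z ((x R^2 y \wedge x R^2 z) \to \exists w (yRw \wedge z R^2 w)).
(F1): holds.
(F2): holds.
(F3): fails — sR²s, sR²s but no w with sRw and sR²w.

(F1), (F2)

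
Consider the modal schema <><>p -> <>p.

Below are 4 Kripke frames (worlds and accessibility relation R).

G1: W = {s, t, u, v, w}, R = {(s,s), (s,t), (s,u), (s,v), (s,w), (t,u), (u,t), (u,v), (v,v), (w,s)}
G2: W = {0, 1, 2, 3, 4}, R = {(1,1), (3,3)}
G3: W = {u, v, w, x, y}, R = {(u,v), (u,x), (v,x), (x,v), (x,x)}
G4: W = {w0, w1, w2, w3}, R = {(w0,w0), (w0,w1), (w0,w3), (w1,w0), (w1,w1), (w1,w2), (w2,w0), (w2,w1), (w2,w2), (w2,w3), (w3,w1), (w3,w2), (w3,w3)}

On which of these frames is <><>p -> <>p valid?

G2

The schema corresponds to transitivity: forall x forall y forall z (Rxy & Ryz -> Rxz).
G1: fails — Rut and Rtu but not Ruu.
G2: condition met.
G3: fails — Rvx and Rxv but not Rvv.
G4: fails — Rw1w0 and Rw0w3 but not Rw1w3.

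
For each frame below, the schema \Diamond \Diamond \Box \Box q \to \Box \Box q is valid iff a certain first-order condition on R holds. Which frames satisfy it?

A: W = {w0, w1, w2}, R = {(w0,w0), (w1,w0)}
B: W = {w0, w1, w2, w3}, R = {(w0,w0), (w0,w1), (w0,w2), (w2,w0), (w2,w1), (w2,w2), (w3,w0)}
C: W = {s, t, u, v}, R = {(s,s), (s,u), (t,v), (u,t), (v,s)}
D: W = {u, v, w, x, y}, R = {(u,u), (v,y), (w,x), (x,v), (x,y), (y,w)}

A

This is the axiom for a generalized confluence (Geach) condition; its first-order frame correspondent is \forall x \forall y \forall z ((x R^2 y \wedge x R^2 z) \to \exists w (y R^2 w \wedge z = w)).
A: condition met.
B: fails — w0R²w1, w0R²w0 but no w with w1R²w and w0=w.
C: fails — sR²t, sR²t but no w with tR²w and t=w.
D: fails — vR²w, vR²w but no t with wR²t and w=t.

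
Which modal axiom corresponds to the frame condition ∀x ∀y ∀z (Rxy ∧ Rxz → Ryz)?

◇q → □◇q

The condition is the Euclidean property. The 5 schema ◇q → □◇q defines it.
Suppose ◇q→□◇q is valid. Take Rxy, Rxz and set V(q)={y}. Then ◇q at x, so □◇q at x, so ◇q at z, so some w with Rzw has q; w=y, i.e. Rzy. By symmetry of the argument, Ryz.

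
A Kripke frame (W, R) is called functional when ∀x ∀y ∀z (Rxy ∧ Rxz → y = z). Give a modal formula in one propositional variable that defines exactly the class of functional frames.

The condition is partial functionality. The CD schema ◇r → □r defines it.

◇r → □r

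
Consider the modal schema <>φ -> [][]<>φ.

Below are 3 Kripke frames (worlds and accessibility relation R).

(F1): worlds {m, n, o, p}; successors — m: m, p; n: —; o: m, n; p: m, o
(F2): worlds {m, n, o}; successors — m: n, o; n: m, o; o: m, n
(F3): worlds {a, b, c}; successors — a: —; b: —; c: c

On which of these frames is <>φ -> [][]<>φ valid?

(F3)

The schema corresponds to a generalized confluence (Geach) condition: forall x forall y forall z ((xRy & x R^2 z) -> exists w (y = w & zRw)).
(F1): fails — mRp, mR²o but no w with p=w and oRw.
(F2): fails — mRn, mR²n but no w with n=w and nRw.
(F3): satisfies the condition.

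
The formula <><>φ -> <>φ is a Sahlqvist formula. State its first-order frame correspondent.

This is frame-equivalent to □φ → □□φ (substitute ¬φ for φ and contrapose).
Suppose □φ→□□φ is valid. Take Rxy, Ryz and set V(φ)={w : Rxw}. Then □φ at x, so □□φ at x, so □φ at y, so φ at z, i.e. Rxz.

transitivity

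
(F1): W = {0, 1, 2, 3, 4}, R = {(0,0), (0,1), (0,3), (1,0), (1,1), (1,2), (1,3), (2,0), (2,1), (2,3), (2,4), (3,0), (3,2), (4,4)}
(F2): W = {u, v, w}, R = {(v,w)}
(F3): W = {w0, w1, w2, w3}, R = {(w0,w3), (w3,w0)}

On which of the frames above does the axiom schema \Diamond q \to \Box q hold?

This is the axiom for partial functionality; its first-order frame correspondent is \forall x \forall y \forall z (Rxy \wedge Rxz \to y = z).
(F1): fails — 0 sees both 0 and 1.
(F2): ✓.
(F3): ✓.

(F2), (F3)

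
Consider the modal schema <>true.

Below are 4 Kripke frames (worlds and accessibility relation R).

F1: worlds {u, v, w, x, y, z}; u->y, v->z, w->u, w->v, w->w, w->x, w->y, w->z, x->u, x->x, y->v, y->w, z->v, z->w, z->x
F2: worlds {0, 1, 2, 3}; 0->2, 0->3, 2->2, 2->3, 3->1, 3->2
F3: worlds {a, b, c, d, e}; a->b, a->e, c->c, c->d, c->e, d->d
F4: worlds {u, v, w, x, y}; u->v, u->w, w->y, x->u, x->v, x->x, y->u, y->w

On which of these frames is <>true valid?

F1

This is the axiom for seriality; its first-order frame correspondent is forall x exists y Rxy.
F1: satisfies the condition.
F2: fails — world 1 has no successor.
F3: fails — world b has no successor.
F4: fails — world v has no successor.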